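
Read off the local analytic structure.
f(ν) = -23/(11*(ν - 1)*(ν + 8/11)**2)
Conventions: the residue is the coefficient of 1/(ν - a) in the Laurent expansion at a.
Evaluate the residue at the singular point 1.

At the order-1 pole 1 set g(ν) = (ν - (1))*f(ν) = -23/(11*(ν + 8/11)**2).
Simple pole: residue = g(a) at a = 1, which is -253/361.

The residue is -253/361.


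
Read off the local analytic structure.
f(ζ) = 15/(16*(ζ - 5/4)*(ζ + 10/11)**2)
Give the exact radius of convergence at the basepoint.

The radius of convergence is 10/11.

Denominator factor (ζ - 5/4): pole of order 1 at 5/4, modulus 5/4.
Denominator factor (ζ + 10/11)^2: pole of order 2 at -10/11, modulus 10/11.
The radius of convergence is the smallest modulus among the singular points: 10/11.


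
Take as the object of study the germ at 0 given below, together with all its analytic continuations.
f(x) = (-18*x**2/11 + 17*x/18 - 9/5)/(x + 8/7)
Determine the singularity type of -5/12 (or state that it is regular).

Denominator factors: x + 8/7 = 61/84 at x = -5/12 — none vanishes.
So the germ continues analytically to -5/12.

The point is a regular point.


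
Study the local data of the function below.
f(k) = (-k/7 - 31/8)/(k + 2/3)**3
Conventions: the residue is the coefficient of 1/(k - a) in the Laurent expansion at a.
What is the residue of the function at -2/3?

The residue is 0.

At the order-3 pole -2/3 set g(k) = (k - (-2/3))^3*f(k) = -k/7 - 31/8.
Order-3 pole: residue = g''(a)/2; g''(-2/3) = 0, so the residue is 0.


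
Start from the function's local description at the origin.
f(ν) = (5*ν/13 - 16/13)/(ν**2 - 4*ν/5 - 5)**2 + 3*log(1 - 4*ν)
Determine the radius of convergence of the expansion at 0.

Denominator factor (ν**2 - 4*ν/5 - 5)^2: discriminant 516/25, real irrational roots 2/5 + (1/5)*sqrt(129) and 2/5 - (1/5)*sqrt(129); poles of order 2, moduli 2/5 + (1/5)*sqrt(129) and -2/5 + (1/5)*sqrt(129).
Branch term (3)*log(1 - ν/(1/4)): its argument vanishes at ν = 1/4, a logarithmic branch point, modulus 1/4.
The radius of convergence is the smallest modulus among the singular points: 1/4.

The radius of convergence is 1/4.


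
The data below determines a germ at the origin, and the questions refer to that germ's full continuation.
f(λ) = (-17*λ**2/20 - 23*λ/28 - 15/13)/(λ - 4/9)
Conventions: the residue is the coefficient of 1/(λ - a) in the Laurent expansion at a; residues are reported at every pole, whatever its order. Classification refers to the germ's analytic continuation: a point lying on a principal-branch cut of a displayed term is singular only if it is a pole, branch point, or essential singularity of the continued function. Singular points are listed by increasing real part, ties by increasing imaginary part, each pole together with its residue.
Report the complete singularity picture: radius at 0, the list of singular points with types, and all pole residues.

Radius of convergence at 0: 4/9.
At 4/9: a pole of order 1; residue -62168/36855.

Denominator factor (λ - 4/9): pole of order 1 at 4/9, modulus 4/9.
The radius of convergence is the smallest modulus among the singular points: 4/9.
At the order-1 pole 4/9 set g(λ) = (λ - (4/9))*f(λ) = -17*λ**2/20 - 23*λ/28 - 15/13.
Simple pole: residue = g(a) at a = 4/9, which is -62168/36855.


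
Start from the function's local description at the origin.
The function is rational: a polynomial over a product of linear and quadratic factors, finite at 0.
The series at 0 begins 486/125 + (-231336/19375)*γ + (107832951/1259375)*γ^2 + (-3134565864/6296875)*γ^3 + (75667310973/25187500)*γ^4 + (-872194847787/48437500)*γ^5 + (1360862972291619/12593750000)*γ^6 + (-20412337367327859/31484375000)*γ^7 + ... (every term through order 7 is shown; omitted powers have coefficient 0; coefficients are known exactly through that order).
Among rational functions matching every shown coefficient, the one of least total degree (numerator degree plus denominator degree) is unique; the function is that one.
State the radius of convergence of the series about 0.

The radius of convergence is 1/6.

No rational of total degree below 5 reproduces all 8 coefficients; solving the [2/3] Pade equations on them gives f(γ) = (-9*γ**2/13 + 28*γ/31 + 4/5)/((γ - 10/9)**2*(γ + 1/6)), whose expansion matches every shown term.
Denominator factor (γ - 10/9)^2: pole of order 2 at 10/9, modulus 10/9.
Denominator factor (γ + 1/6): pole of order 1 at -1/6, modulus 1/6.
The radius of convergence is the smallest modulus among the singular points: 1/6.


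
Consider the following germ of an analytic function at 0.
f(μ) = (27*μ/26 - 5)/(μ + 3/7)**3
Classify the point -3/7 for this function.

The point is a pole of order 3.

The denominator factor μ + 3/7 vanishes at -3/7 and appears to the power 3; the numerator there equals -991/182, nonzero, and no other factor vanishes.
Hence a pole whose order is the multiplicity, 3.


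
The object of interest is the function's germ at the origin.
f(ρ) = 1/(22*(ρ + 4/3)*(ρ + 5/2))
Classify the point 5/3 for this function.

The point is a regular point.

Denominator factors: ρ + 4/3 = 3 at ρ = 5/3; ρ + 5/2 = 25/6 at ρ = 5/3 — none vanishes.
So the germ continues analytically to 5/3.


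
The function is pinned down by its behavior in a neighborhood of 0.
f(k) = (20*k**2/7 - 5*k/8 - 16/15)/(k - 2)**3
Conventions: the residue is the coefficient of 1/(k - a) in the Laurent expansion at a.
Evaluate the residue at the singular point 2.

At the order-3 pole 2 set g(k) = (k - (2))^3*f(k) = 20*k**2/7 - 5*k/8 - 16/15.
Order-3 pole: residue = g''(a)/2; g''(2) = 40/7, so the residue is 20/7.

The residue is 20/7.


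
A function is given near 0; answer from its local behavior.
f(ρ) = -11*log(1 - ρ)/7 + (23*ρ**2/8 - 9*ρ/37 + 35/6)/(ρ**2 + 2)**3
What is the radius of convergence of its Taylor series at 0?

Denominator factor (ρ**2 + 2)^3: discriminant -8, complex-conjugate roots (sqrt(2))*i and -(sqrt(2))*i; poles of order 3, moduli sqrt(2) and sqrt(2).
Branch term (-11/7)*log(1 - ρ/(1)): its argument vanishes at ρ = 1, a logarithmic branch point, modulus 1.
The radius of convergence is the smallest modulus among the singular points: 1.

The radius of convergence is 1.


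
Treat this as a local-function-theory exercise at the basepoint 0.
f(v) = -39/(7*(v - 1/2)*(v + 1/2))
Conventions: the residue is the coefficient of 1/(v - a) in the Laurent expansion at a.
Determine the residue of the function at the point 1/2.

The residue is -39/7.

At the order-1 pole 1/2 set g(v) = (v - (1/2))*f(v) = -39/(7*(v + 1/2)).
Simple pole: residue = g(a) at a = 1/2, which is -39/7.


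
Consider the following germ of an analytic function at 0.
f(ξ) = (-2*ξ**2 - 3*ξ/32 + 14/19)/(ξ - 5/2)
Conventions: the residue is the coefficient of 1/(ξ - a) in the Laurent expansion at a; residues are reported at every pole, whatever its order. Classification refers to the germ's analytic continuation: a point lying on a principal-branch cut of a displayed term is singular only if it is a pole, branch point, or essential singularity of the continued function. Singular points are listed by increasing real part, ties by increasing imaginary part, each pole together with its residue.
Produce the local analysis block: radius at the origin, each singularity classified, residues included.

Denominator factor (ξ - 5/2): pole of order 1 at 5/2, modulus 5/2.
The radius of convergence is the smallest modulus among the singular points: 5/2.
At the order-1 pole 5/2 set g(ξ) = (ξ - (5/2))*f(ξ) = -2*ξ**2 - 3*ξ/32 + 14/19.
Simple pole: residue = g(a) at a = 5/2, which is -14589/1216.

Radius of convergence at 0: 5/2.
At 5/2: a pole of order 1; residue -14589/1216.


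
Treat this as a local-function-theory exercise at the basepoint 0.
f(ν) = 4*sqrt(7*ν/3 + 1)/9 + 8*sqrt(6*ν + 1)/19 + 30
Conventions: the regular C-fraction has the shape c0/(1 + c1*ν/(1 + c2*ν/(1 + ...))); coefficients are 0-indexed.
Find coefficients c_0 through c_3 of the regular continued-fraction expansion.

Taylor coefficients (expand at 0): a_0 = 5278/171, a_1 = 914/513, a_2 = -6763/3078, a_3 = 111493/18468.
c0 = a_0 = 5278/171. Peel one level at a time: if S = 1 + c*ν/S' with S'(0) = 1, then c is the ν-coefficient of S and S' = c*ν/(S - 1).
S_1 = c0/f = 1 + (-457/7917)*ν + (6227651/83571852)*ν^2 + ...; c1 = -457/7917.
S_2 = c1*ν/(S_1 - 1) = 1 + (6227651/4824092)*ν + (-56166433/30074256)*ν^2 + ...; c2 = 6227651/4824092.
S_3 = c2*ν/(S_2 - 1) = 1 + (148223216687/102457314252)*ν + ...; c3 = 148223216687/102457314252.

The regular C-fraction coefficients are [5278/171, -457/7917, 6227651/4824092, 148223216687/102457314252].


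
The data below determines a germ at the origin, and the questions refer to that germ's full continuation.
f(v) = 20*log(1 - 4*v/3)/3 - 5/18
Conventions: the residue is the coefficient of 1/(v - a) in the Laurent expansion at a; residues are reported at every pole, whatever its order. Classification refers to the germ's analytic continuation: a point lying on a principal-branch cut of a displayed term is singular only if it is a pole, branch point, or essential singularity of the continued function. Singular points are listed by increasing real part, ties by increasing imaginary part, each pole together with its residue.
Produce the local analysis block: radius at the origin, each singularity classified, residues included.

Radius of convergence at 0: 3/4.
At 3/4: a logarithmic branch point.

Branch term (20/3)*log(1 - v/(3/4)): its argument vanishes at v = 3/4, a logarithmic branch point, modulus 3/4.
The radius of convergence is the smallest modulus among the singular points: 3/4.


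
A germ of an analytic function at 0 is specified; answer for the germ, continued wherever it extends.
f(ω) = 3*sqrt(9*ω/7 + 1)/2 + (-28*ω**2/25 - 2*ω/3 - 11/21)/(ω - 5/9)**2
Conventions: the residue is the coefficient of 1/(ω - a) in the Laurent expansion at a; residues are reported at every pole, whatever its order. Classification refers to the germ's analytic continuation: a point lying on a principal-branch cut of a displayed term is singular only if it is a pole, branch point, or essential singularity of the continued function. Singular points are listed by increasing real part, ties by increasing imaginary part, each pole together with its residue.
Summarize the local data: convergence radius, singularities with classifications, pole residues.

Denominator factor (ω - 5/9)^2: pole of order 2 at 5/9, modulus 5/9.
Branch term (3/2)*sqrt(1 - ω/(-7/9)): its argument vanishes at ω = -7/9, a square-root branch point, modulus 7/9.
The radius of convergence is the smallest modulus among the singular points: 5/9.
The branch term is analytic at 5/9 and contributes nothing to the residue; only the rational part matters.
At the order-2 pole 5/9 set g(ω) = (ω - (5/9))^2*(rational part) = -28*ω**2/25 - 2*ω/3 - 11/21.
Order-2 pole: residue = g'(a); g'(5/9) = -86/45, so the residue is -86/45.
List the singular points by increasing real part (a conjugate pair: the negative imaginary part first).

Radius of convergence at 0: 5/9.
At -7/9: an algebraic (square-root) branch point.
At 5/9: a pole of order 2; residue -86/45.


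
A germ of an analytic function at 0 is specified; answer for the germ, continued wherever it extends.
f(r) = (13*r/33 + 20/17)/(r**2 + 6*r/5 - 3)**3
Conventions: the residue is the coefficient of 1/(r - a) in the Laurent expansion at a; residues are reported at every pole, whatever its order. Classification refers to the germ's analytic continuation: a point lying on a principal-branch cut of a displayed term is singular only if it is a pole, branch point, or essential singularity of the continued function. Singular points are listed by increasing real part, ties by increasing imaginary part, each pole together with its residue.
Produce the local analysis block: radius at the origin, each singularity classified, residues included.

Radius of convergence at 0: -3/5 + (2/5)*sqrt(21).
At -3/5 - (2/5)*sqrt(21): a pole of order 3; residue -(183125/98520576)*sqrt(21).
At -3/5 + (2/5)*sqrt(21): a pole of order 3; residue (183125/98520576)*sqrt(21).

Denominator factor (r**2 + 6*r/5 - 3)^3: discriminant 336/25, real irrational roots -3/5 + (2/5)*sqrt(21) and -3/5 - (2/5)*sqrt(21); poles of order 3, moduli -3/5 + (2/5)*sqrt(21) and 3/5 + (2/5)*sqrt(21).
The radius of convergence is the smallest modulus among the singular points: -3/5 + (2/5)*sqrt(21).
The factor r**2 + 6*r/5 - 3 splits as (r - a)(r - a') with a = -3/5 - (2/5)*sqrt(21), a' = -3/5 + (2/5)*sqrt(21). At the order-3 pole a set g(r) = (r - a)^3*f(r) = [13*r/33 + 20/17] / (r - a')^3.
Order-3 pole: residue = g''(a)/2; g''(-3/5 - (2/5)*sqrt(21)) = -(183125/49260288)*sqrt(21), so the residue is -(183125/98520576)*sqrt(21).
The factor r**2 + 6*r/5 - 3 splits as (r - a)(r - a') with a = -3/5 + (2/5)*sqrt(21), a' = -3/5 - (2/5)*sqrt(21). At the order-3 pole a set g(r) = (r - a)^3*f(r) = [13*r/33 + 20/17] / (r - a')^3.
Order-3 pole: residue = g''(a)/2; g''(-3/5 + (2/5)*sqrt(21)) = (183125/49260288)*sqrt(21), so the residue is (183125/98520576)*sqrt(21).
List the singular points by increasing real part (a conjugate pair: the negative imaginary part first).


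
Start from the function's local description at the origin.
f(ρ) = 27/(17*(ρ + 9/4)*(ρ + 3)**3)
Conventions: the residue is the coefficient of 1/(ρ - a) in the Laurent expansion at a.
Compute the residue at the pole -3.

The residue is -64/17.

At the order-3 pole -3 set g(ρ) = (ρ - (-3))^3*f(ρ) = 27/(17*(ρ + 9/4)).
Order-3 pole: residue = g''(a)/2; g''(-3) = -128/17, so the residue is -64/17.


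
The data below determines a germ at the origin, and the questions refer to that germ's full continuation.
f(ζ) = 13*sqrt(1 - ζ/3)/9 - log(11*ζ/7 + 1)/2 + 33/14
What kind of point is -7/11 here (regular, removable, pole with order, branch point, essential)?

The term (-1/2)*log(1 - ζ/(-7/11)) has argument 1 - -7/11/(-7/11) = 0 at -7/11: a logarithmic (infinitely-sheeted) branch point; the remaining terms are analytic or single-valued there.

The point is a logarithmic branch point.


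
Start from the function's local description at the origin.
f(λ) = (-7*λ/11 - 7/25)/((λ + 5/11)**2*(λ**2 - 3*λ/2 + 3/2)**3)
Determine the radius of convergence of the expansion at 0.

Denominator factor (λ**2 - 3*λ/2 + 3/2)^3: discriminant -15/4, complex-conjugate roots (3/4) + ((1/4)*sqrt(15))*i and (3/4) - ((1/4)*sqrt(15))*i; poles of order 3, moduli (1/2)*sqrt(6) and (1/2)*sqrt(6).
Denominator factor (λ + 5/11)^2: pole of order 2 at -5/11, modulus 5/11.
The radius of convergence is the smallest modulus among the singular points: 5/11.

The radius of convergence is 5/11.


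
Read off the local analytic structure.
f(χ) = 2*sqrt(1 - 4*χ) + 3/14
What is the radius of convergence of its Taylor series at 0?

Branch term (2)*sqrt(1 - χ/(1/4)): its argument vanishes at χ = 1/4, a square-root branch point, modulus 1/4.
The radius of convergence is the smallest modulus among the singular points: 1/4.

The radius of convergence is 1/4.


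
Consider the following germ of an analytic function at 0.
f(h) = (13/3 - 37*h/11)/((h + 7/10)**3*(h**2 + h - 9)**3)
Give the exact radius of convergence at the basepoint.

The radius of convergence is 7/10.

Denominator factor (h + 7/10)^3: pole of order 3 at -7/10, modulus 7/10.
Denominator factor (h**2 + h - 9)^3: discriminant 37, real irrational roots -1/2 + (1/2)*sqrt(37) and -1/2 - (1/2)*sqrt(37); poles of order 3, moduli -1/2 + (1/2)*sqrt(37) and 1/2 + (1/2)*sqrt(37).
The radius of convergence is the smallest modulus among the singular points: 7/10.


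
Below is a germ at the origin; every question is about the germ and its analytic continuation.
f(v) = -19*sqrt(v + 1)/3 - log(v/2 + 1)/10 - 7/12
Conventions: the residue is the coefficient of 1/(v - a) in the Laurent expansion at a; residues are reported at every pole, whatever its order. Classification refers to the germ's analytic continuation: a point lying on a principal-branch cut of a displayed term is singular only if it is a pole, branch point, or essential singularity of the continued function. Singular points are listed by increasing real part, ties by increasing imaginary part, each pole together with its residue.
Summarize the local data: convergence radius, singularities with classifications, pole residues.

Radius of convergence at 0: 1.
At -2: a logarithmic branch point.
At -1: an algebraic (square-root) branch point.

Branch term (-19/3)*sqrt(1 - v/(-1)): its argument vanishes at v = -1, a square-root branch point, modulus 1.
Branch term (-1/10)*log(1 - v/(-2)): its argument vanishes at v = -2, a logarithmic branch point, modulus 2.
The radius of convergence is the smallest modulus among the singular points: 1.
List the singular points by increasing real part (a conjugate pair: the negative imaginary part first).


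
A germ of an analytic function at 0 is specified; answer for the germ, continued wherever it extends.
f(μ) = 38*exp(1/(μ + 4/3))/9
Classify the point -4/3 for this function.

The exponent 1/(μ - (-4/3)) has a pole at -4/3, so exp(1/(μ - (-4/3))) takes every nonzero value near it: an essential singularity (not a pole of any order).

The point is an essential singularity.


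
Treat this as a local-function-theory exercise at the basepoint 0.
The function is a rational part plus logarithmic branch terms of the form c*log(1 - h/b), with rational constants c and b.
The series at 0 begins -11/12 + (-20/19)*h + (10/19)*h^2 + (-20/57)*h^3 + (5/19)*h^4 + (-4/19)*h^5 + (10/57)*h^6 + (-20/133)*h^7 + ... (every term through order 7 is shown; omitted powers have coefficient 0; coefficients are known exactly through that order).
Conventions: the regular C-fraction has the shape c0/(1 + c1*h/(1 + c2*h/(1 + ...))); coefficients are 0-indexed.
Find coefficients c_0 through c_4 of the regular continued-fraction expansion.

The regular C-fraction coefficients are [-11/12, -240/209, 689/418, 209/4134, 929/2067].

Taylor coefficients (read off): a_0 = -11/12, a_1 = -20/19, a_2 = 10/19, a_3 = -20/57, a_4 = 5/19.
c0 = a_0 = -11/12. Peel one level at a time: if S = 1 + c*h/S' with S'(0) = 1, then c is the h-coefficient of S and S' = c*h/(S - 1).
S_1 = c0/f = 1 + (-240/209)*h + (82680/43681)*h^2 + ...; c1 = -240/209.
S_2 = c1*h/(S_1 - 1) = 1 + (689/418)*h + (-1/12)*h^2 + ...; c2 = 689/418.
S_3 = c2*h/(S_2 - 1) = 1 + (209/4134)*h + (-194161/8544978)*h^2 + ...; c3 = 209/4134.
S_4 = c3*h/(S_3 - 1) = 1 + (929/2067)*h + ...; c4 = 929/2067.


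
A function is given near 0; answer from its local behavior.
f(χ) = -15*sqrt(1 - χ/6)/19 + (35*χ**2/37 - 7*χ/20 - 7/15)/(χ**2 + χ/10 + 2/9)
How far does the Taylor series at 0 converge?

The radius of convergence is (1/3)*sqrt(2).

Denominator factor (χ**2 + χ/10 + 2/9): discriminant -791/900, complex-conjugate roots (-1/20) + ((1/60)*sqrt(791))*i and (-1/20) - ((1/60)*sqrt(791))*i; poles of order 1, moduli (1/3)*sqrt(2) and (1/3)*sqrt(2).
Branch term (-15/19)*sqrt(1 - χ/(6)): its argument vanishes at χ = 6, a square-root branch point, modulus 6.
The radius of convergence is the smallest modulus among the singular points: (1/3)*sqrt(2).


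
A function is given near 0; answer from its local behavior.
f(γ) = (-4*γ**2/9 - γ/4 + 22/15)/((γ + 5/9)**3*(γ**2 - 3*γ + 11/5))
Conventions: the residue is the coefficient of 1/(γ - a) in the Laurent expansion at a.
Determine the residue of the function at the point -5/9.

The residue is 4018691475/19341529484.

At the order-3 pole -5/9 set g(γ) = (γ - (-5/9))^3*f(γ) = (-4*γ**2/9 - γ/4 + 22/15)/(γ**2 - 3*γ + 11/5).
Order-3 pole: residue = g''(a)/2; g''(-5/9) = 4018691475/9670764742, so the residue is 4018691475/19341529484.


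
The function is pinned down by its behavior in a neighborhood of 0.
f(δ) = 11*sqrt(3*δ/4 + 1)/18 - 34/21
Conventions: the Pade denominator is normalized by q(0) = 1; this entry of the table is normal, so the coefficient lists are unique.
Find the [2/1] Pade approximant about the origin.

The Pade approximant has numerator coefficients [-127/126, -25/168, 11/256]; denominator coefficients [1, 3/8].

Taylor coefficients needed (expand at 0): a_0 = -127/126, a_1 = 11/48, a_2 = -11/256, a_3 = 33/2048.
Write the denominator as Q(δ) = 1 + q1*δ. Requiring Q*f - P = O(δ^4) with deg P <= 2 kills the coefficients of δ^3..δ^3 in Q*f:
  δ^3: a_3 + q1*a_2 = 0, i.e. 33/2048 + (-11/256)*q1 = 0.
Solving this linear system: q1 = 3/8.
The numerator is Q*f truncated at degree 2: P0 = a_0 = -127/126; P1 = a_1 + q1*a_0 = -25/168; P2 = a_2 + q1*a_1 = 11/256.


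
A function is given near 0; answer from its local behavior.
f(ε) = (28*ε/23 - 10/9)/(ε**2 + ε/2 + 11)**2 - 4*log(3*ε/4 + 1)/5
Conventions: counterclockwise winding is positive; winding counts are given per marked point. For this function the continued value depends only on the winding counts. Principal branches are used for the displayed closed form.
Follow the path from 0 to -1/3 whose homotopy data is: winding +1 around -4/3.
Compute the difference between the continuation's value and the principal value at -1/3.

The rational part is single-valued and drops out of the difference; each branch term changes only by its own monodromy.
(-4/5)*log(1 - ε/(-4/3)): each positive loop around -4/3 adds 2*pi*i to the log, so winding +1 contributes (-4/5)*(1)*2*pi*i = -(8/5)*pi*i.
Summing the contributions at ε = -1/3 gives -(8/5)*pi*i.

Continued minus principal equals -(8/5)*pi*i.


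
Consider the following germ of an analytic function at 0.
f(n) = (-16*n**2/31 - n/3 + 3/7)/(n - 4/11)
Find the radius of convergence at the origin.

Denominator factor (n - 4/11): pole of order 1 at 4/11, modulus 4/11.
The radius of convergence is the smallest modulus among the singular points: 4/11.

The radius of convergence is 4/11.


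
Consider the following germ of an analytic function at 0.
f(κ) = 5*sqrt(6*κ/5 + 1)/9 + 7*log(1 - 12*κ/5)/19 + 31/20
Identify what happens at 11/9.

There is no denominator, hence no pole anywhere.
Branch term sqrt(1 - κ/(-5/6)): argument at 11/9 is 37/15, nonzero, so 11/9 is not its branch point (a point on a principal cut is still regular for the continued germ).
Branch term log(1 - κ/(5/12)): argument at 11/9 is -29/15, nonzero, so 11/9 is not its branch point (a point on a principal cut is still regular for the continued germ).
So the germ continues analytically to 11/9.

The point is a regular point.


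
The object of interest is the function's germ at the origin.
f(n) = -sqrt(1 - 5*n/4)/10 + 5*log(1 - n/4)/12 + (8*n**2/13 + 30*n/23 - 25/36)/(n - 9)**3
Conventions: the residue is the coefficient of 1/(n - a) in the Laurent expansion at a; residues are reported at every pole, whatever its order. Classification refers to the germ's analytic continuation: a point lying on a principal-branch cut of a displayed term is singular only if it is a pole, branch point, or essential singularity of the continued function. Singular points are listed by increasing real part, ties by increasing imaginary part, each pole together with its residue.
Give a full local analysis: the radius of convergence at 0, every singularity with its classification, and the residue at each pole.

Denominator factor (n - 9)^3: pole of order 3 at 9, modulus 9.
Branch term (-1/10)*sqrt(1 - n/(4/5)): its argument vanishes at n = 4/5, a square-root branch point, modulus 4/5.
Branch term (5/12)*log(1 - n/(4)): its argument vanishes at n = 4, a logarithmic branch point, modulus 4.
The radius of convergence is the smallest modulus among the singular points: 4/5.
The branch terms are analytic at 9 and contribute nothing to the residue; only the rational part matters.
At the order-3 pole 9 set g(n) = (n - (9))^3*(rational part) = 8*n**2/13 + 30*n/23 - 25/36.
Order-3 pole: residue = g''(a)/2; g''(9) = 16/13, so the residue is 8/13.
List the singular points by increasing real part (a conjugate pair: the negative imaginary part first).

Radius of convergence at 0: 4/5.
At 4/5: an algebraic (square-root) branch point.
At 4: a logarithmic branch point.
At 9: a pole of order 3; residue 8/13.


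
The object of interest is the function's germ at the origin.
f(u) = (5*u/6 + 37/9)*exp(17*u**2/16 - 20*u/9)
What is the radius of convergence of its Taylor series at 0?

The factor exp(17*u**2/16 - 20*u/9) is entire and contributes no finite singular point.
The polynomial part has no poles.
No finite singular points: the Taylor series at 0 converges everywhere.

The radius of convergence is infinite.


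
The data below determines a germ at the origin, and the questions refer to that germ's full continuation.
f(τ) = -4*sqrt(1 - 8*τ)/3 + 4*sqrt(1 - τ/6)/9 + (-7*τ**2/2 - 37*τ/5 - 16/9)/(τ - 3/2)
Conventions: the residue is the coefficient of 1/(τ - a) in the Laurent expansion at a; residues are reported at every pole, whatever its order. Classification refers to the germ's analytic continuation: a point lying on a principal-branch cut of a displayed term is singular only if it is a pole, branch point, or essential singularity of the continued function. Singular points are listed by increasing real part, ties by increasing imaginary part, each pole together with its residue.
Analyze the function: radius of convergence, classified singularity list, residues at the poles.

Denominator factor (τ - 3/2): pole of order 1 at 3/2, modulus 3/2.
Branch term (4/9)*sqrt(1 - τ/(6)): its argument vanishes at τ = 6, a square-root branch point, modulus 6.
Branch term (-4/3)*sqrt(1 - τ/(1/8)): its argument vanishes at τ = 1/8, a square-root branch point, modulus 1/8.
The radius of convergence is the smallest modulus among the singular points: 1/8.
The branch terms are analytic at 3/2 and contribute nothing to the residue; only the rational part matters.
At the order-1 pole 3/2 set g(τ) = (τ - (3/2))*(rational part) = -7*τ**2/2 - 37*τ/5 - 16/9.
Simple pole: residue = g(a) at a = 3/2, which is -7471/360.
List the singular points by increasing real part (a conjugate pair: the negative imaginary part first).

Radius of convergence at 0: 1/8.
At 1/8: an algebraic (square-root) branch point.
At 3/2: a pole of order 1; residue -7471/360.
At 6: an algebraic (square-root) branch point.


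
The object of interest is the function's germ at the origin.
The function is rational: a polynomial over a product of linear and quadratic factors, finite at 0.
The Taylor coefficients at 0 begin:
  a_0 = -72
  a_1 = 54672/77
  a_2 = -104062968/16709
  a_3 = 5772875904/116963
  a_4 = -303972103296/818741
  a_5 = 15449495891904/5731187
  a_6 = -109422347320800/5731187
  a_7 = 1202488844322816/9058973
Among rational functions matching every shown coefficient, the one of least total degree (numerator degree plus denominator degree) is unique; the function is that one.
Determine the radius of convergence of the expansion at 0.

No rational of total degree below 6 reproduces all 8 coefficients; solving the [2/4] Pade equations on them gives f(λ) = (30*λ**2/31 - 28*λ/33 - 2)/(λ**2 - 6*λ/7 - 1/6)**2, whose expansion matches every shown term.
Denominator factor (λ**2 - 6*λ/7 - 1/6)^2: discriminant 206/147, real irrational roots 3/7 + (1/42)*sqrt(618) and 3/7 - (1/42)*sqrt(618); poles of order 2, moduli 3/7 + (1/42)*sqrt(618) and -3/7 + (1/42)*sqrt(618).
The radius of convergence is the smallest modulus among the singular points: -3/7 + (1/42)*sqrt(618).

The radius of convergence is -3/7 + (1/42)*sqrt(618).


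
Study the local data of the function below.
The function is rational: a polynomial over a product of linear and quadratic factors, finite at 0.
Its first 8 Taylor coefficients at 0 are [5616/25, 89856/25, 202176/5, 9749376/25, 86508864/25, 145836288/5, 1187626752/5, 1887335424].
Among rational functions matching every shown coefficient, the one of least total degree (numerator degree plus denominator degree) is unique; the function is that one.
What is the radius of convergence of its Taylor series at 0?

The radius of convergence is -1/2 + (1/6)*sqrt(15).

No rational of total degree below 6 reproduces all 8 coefficients; solving the [0/6] Pade equations on them gives f(u) = 39/(25*(u - 1/2)**2*(u**2 + u - 1/6)**2), whose expansion matches every shown term.
Denominator factor (u**2 + u - 1/6)^2: discriminant 5/3, real irrational roots -1/2 + (1/6)*sqrt(15) and -1/2 - (1/6)*sqrt(15); poles of order 2, moduli -1/2 + (1/6)*sqrt(15) and 1/2 + (1/6)*sqrt(15).
Denominator factor (u - 1/2)^2: pole of order 2 at 1/2, modulus 1/2.
The radius of convergence is the smallest modulus among the singular points: -1/2 + (1/6)*sqrt(15).


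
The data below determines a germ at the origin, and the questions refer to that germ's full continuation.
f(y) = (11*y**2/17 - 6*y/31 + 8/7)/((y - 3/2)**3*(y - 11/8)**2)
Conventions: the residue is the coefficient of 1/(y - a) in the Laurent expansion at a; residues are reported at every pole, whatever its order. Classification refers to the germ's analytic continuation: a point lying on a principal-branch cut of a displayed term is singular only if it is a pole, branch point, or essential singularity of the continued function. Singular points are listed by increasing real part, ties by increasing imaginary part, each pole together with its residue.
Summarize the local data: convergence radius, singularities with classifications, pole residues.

Denominator factor (y - 11/8)^2: pole of order 2 at 11/8, modulus 11/8.
Denominator factor (y - 3/2)^3: pole of order 3 at 3/2, modulus 3/2.
The radius of convergence is the smallest modulus among the singular points: 11/8.
At the order-2 pole 11/8 set g(y) = (y - (11/8))^2*f(y) = (11*y**2/17 - 6*y/31 + 8/7)/(y - 3/2)**3.
Order-2 pole: residue = g'(a); g'(11/8) = -98192576/3689, so the residue is -98192576/3689.
At the order-3 pole 3/2 set g(y) = (y - (3/2))^3*f(y) = (11*y**2/17 - 6*y/31 + 8/7)/(y - 11/8)**2.
Order-3 pole: residue = g''(a)/2; g''(3/2) = 196385152/3689, so the residue is 98192576/3689.
List the singular points by increasing real part (a conjugate pair: the negative imaginary part first).

Radius of convergence at 0: 11/8.
At 11/8: a pole of order 2; residue -98192576/3689.
At 3/2: a pole of order 3; residue 98192576/3689.


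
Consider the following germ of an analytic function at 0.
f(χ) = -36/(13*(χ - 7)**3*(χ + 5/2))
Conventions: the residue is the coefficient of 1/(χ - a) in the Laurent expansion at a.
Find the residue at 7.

The residue is -288/89167.

At the order-3 pole 7 set g(χ) = (χ - (7))^3*f(χ) = -36/(13*(χ + 5/2)).
Order-3 pole: residue = g''(a)/2; g''(7) = -576/89167, so the residue is -288/89167.


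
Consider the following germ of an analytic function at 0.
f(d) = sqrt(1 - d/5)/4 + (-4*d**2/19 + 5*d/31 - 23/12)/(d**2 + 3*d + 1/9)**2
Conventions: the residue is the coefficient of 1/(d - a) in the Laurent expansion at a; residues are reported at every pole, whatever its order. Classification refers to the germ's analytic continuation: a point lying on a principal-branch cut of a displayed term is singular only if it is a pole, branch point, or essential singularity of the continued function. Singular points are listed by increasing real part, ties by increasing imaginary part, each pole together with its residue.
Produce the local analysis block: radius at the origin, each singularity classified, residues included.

Denominator factor (d**2 + 3*d + 1/9)^2: discriminant 77/9, real irrational roots -3/2 + (1/6)*sqrt(77) and -3/2 - (1/6)*sqrt(77); poles of order 2, moduli 3/2 - (1/6)*sqrt(77) and 3/2 + (1/6)*sqrt(77).
Branch term (1/4)*sqrt(1 - d/(5)): its argument vanishes at d = 5, a square-root branch point, modulus 5.
The radius of convergence is the smallest modulus among the singular points: 3/2 - (1/6)*sqrt(77).
The branch term is analytic at -3/2 - (1/6)*sqrt(77) and contributes nothing to the residue; only the rational part matters.
The factor d**2 + 3*d + 1/9 splits as (d - a)(d - a') with a = -3/2 - (1/6)*sqrt(77), a' = -3/2 + (1/6)*sqrt(77). At the order-2 pole a set g(d) = (d - a)^2*(rational part) = [-4*d**2/19 + 5*d/31 - 23/12] / (d - a')^2.
Order-2 pole: residue = g'(a); g'(-3/2 - (1/6)*sqrt(77)) = -(138801/6984362)*sqrt(77), so the residue is -(138801/6984362)*sqrt(77).
The branch term is analytic at -3/2 + (1/6)*sqrt(77) and contributes nothing to the residue; only the rational part matters.
The factor d**2 + 3*d + 1/9 splits as (d - a)(d - a') with a = -3/2 + (1/6)*sqrt(77), a' = -3/2 - (1/6)*sqrt(77). At the order-2 pole a set g(d) = (d - a)^2*(rational part) = [-4*d**2/19 + 5*d/31 - 23/12] / (d - a')^2.
Order-2 pole: residue = g'(a); g'(-3/2 + (1/6)*sqrt(77)) = (138801/6984362)*sqrt(77), so the residue is (138801/6984362)*sqrt(77).
List the singular points by increasing real part (a conjugate pair: the negative imaginary part first).

Radius of convergence at 0: 3/2 - (1/6)*sqrt(77).
At -3/2 - (1/6)*sqrt(77): a pole of order 2; residue -(138801/6984362)*sqrt(77).
At -3/2 + (1/6)*sqrt(77): a pole of order 2; residue (138801/6984362)*sqrt(77).
At 5: an algebraic (square-root) branch point.


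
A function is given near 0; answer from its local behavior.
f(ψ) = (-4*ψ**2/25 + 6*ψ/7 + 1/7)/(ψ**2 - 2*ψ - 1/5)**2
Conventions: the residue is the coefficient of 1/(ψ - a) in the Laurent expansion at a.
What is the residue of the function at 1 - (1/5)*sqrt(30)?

The residue is (43/1200)*sqrt(30).

The factor ψ**2 - 2*ψ - 1/5 splits as (ψ - a)(ψ - a') with a = 1 - (1/5)*sqrt(30), a' = 1 + (1/5)*sqrt(30). At the order-2 pole a set g(ψ) = (ψ - a)^2*f(ψ) = [-4*ψ**2/25 + 6*ψ/7 + 1/7] / (ψ - a')^2.
Order-2 pole: residue = g'(a); g'(1 - (1/5)*sqrt(30)) = (43/1200)*sqrt(30), so the residue is (43/1200)*sqrt(30).


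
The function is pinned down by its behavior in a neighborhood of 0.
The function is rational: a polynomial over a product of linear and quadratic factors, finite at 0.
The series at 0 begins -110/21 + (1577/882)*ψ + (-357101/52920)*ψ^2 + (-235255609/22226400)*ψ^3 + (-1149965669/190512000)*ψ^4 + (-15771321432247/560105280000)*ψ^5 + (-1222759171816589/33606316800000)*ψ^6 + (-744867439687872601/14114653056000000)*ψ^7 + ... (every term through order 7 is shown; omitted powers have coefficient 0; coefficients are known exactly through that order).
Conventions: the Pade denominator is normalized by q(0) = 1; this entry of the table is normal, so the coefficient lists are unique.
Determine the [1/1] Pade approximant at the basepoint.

Taylor coefficients needed (read off): a_0 = -110/21, a_1 = 1577/882, a_2 = -357101/52920.
Write the denominator as Q(ψ) = 1 + q1*ψ. Requiring Q*f - P = O(ψ^3) with deg P <= 1 kills the coefficients of ψ^2..ψ^2 in Q*f:
  ψ^2: a_2 + q1*a_1 = 0, i.e. -357101/52920 + (1577/882)*q1 = 0.
Solving this linear system: q1 = 357101/94620.
The numerator is Q*f truncated at degree 1: P0 = a_0 = -110/21; P1 = a_1 + q1*a_0 = -1389436/77273.

The Pade approximant has numerator coefficients [-110/21, -1389436/77273]; denominator coefficients [1, 357101/94620].


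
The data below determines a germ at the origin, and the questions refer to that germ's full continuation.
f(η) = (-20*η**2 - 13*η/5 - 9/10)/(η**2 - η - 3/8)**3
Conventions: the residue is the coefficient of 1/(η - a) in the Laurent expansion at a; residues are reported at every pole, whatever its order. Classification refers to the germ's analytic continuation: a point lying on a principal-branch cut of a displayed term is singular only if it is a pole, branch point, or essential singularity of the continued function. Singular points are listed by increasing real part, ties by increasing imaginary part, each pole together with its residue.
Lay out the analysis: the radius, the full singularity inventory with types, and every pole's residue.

Denominator factor (η**2 - η - 3/8)^3: discriminant 5/2, real irrational roots 1/2 + (1/4)*sqrt(10) and 1/2 - (1/4)*sqrt(10); poles of order 3, moduli 1/2 + (1/4)*sqrt(10) and -1/2 + (1/4)*sqrt(10).
The radius of convergence is the smallest modulus among the singular points: -1/2 + (1/4)*sqrt(10).
The factor η**2 - η - 3/8 splits as (η - a)(η - a') with a = 1/2 - (1/4)*sqrt(10), a' = 1/2 + (1/4)*sqrt(10). At the order-3 pole a set g(η) = (η - a)^3*f(η) = [-20*η**2 - 13*η/5 - 9/10] / (η - a')^3.
Order-3 pole: residue = g''(a)/2; g''(1/2 - (1/4)*sqrt(10)) = (728/625)*sqrt(10), so the residue is (364/625)*sqrt(10).
The factor η**2 - η - 3/8 splits as (η - a)(η - a') with a = 1/2 + (1/4)*sqrt(10), a' = 1/2 - (1/4)*sqrt(10). At the order-3 pole a set g(η) = (η - a)^3*f(η) = [-20*η**2 - 13*η/5 - 9/10] / (η - a')^3.
Order-3 pole: residue = g''(a)/2; g''(1/2 + (1/4)*sqrt(10)) = -(728/625)*sqrt(10), so the residue is -(364/625)*sqrt(10).
List the singular points by increasing real part (a conjugate pair: the negative imaginary part first).

Radius of convergence at 0: -1/2 + (1/4)*sqrt(10).
At 1/2 - (1/4)*sqrt(10): a pole of order 3; residue (364/625)*sqrt(10).
At 1/2 + (1/4)*sqrt(10): a pole of order 3; residue -(364/625)*sqrt(10).


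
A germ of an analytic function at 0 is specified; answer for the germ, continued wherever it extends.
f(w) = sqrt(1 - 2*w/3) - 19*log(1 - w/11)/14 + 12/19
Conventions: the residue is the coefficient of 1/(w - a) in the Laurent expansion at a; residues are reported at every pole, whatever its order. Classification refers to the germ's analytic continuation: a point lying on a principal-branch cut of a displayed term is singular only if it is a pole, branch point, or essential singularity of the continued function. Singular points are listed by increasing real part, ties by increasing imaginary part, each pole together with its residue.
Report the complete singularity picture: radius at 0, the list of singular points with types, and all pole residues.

Branch term (1)*sqrt(1 - w/(3/2)): its argument vanishes at w = 3/2, a square-root branch point, modulus 3/2.
Branch term (-19/14)*log(1 - w/(11)): its argument vanishes at w = 11, a logarithmic branch point, modulus 11.
The radius of convergence is the smallest modulus among the singular points: 3/2.
List the singular points by increasing real part (a conjugate pair: the negative imaginary part first).

Radius of convergence at 0: 3/2.
At 3/2: an algebraic (square-root) branch point.
At 11: a logarithmic branch point.


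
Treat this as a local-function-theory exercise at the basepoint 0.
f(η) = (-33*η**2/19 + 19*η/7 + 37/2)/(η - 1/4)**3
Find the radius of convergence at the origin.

Denominator factor (η - 1/4)^3: pole of order 3 at 1/4, modulus 1/4.
The radius of convergence is the smallest modulus among the singular points: 1/4.

The radius of convergence is 1/4.


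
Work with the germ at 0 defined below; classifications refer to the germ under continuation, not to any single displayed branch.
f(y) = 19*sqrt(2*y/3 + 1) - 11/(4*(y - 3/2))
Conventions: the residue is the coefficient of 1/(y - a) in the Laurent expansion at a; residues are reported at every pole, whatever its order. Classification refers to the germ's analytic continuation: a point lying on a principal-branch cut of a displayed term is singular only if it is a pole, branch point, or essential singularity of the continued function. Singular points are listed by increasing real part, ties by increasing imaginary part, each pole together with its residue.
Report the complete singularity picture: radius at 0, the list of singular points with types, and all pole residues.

Radius of convergence at 0: 3/2.
At -3/2: an algebraic (square-root) branch point.
At 3/2: a pole of order 1; residue -11/4.

Denominator factor (y - 3/2): pole of order 1 at 3/2, modulus 3/2.
Branch term (19)*sqrt(1 - y/(-3/2)): its argument vanishes at y = -3/2, a square-root branch point, modulus 3/2.
The radius of convergence is the smallest modulus among the singular points: 3/2.
The branch term is analytic at 3/2 and contributes nothing to the residue; only the rational part matters.
At the order-1 pole 3/2 set g(y) = (y - (3/2))*(rational part) = -11/4.
Simple pole: residue = g(a) at a = 3/2, which is -11/4.
List the singular points by increasing real part (a conjugate pair: the negative imaginary part first).


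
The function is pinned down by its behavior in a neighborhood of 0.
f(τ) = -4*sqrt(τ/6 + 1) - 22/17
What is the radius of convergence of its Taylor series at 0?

The radius of convergence is 6.

Branch term (-4)*sqrt(1 - τ/(-6)): its argument vanishes at τ = -6, a square-root branch point, modulus 6.
The radius of convergence is the smallest modulus among the singular points: 6.
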